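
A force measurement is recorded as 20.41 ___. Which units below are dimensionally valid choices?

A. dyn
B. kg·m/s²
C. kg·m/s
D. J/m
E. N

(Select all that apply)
A, B, D, E

force has SI base units: kg * m / s^2

Checking each option against kg * m / s^2:
  A. dyn: ✓ matches
  B. kg·m/s²: ✓ matches
  C. kg·m/s: ✗ does not match
  D. J/m: ✓ matches
  E. N: ✓ matches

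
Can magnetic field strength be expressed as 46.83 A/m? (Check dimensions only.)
Yes

magnetic field strength has SI base units: A / m
A/m reduces to the same SI base units, so it is a valid unit for magnetic field strength.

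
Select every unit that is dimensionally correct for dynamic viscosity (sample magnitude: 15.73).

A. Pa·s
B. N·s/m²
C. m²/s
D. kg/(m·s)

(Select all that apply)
A, B, D

dynamic viscosity has SI base units: kg / (m * s)

Checking each option against kg / (m * s):
  A. Pa·s: ✓ matches
  B. N·s/m²: ✓ matches
  C. m²/s: ✗ does not match
  D. kg/(m·s): ✓ matches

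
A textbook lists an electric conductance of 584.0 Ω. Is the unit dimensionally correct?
No

electric conductance has SI base units: A^2 * s^3 / (kg * m^2)
Ω does NOT reduce to A^2 * s^3 / (kg * m^2); a valid unit for electric conductance would be e.g. S.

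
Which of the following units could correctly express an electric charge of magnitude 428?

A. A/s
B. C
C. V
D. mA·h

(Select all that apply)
B, D

electric charge has SI base units: A * s

Checking each option against A * s:
  A. A/s: ✗ does not match
  B. C: ✓ matches
  C. V: ✗ does not match
  D. mA·h: ✓ matches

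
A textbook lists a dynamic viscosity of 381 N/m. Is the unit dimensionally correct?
No

dynamic viscosity has SI base units: kg / (m * s)
N/m does NOT reduce to kg / (m * s); a valid unit for dynamic viscosity would be e.g. Pa·s.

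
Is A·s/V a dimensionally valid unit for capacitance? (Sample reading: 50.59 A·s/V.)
Yes

capacitance has SI base units: A^2 * s^4 / (kg * m^2)
A·s/V reduces to the same SI base units, so it is a valid unit for capacitance.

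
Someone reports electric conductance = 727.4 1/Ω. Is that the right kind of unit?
Yes

electric conductance has SI base units: A^2 * s^3 / (kg * m^2)
1/Ω reduces to the same SI base units, so it is a valid unit for electric conductance.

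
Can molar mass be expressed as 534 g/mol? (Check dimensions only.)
Yes

molar mass has SI base units: kg / mol
g/mol reduces to the same SI base units, so it is a valid unit for molar mass.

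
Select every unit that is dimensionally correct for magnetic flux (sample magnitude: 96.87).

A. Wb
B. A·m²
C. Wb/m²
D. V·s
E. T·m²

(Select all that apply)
A, D, E

magnetic flux has SI base units: kg * m^2 / (A * s^2)

Checking each option against kg * m^2 / (A * s^2):
  A. Wb: ✓ matches
  B. A·m²: ✗ does not match
  C. Wb/m²: ✗ does not match
  D. V·s: ✓ matches
  E. T·m²: ✓ matches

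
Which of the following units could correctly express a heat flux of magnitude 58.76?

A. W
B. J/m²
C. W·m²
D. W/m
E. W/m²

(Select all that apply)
E

heat flux has SI base units: kg / s^3

Checking each option against kg / s^3:
  A. W: ✗ does not match
  B. J/m²: ✗ does not match
  C. W·m²: ✗ does not match
  D. W/m: ✗ does not match
  E. W/m²: ✓ matches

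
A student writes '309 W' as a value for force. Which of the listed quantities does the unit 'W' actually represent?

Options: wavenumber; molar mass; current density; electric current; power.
power

force should have units dimensionally equivalent to kg * m / s^2 (e.g. N).
The given unit 'W' reduces to kg * m^2 / s^3. Of the listed options, that is the dimensionality of power.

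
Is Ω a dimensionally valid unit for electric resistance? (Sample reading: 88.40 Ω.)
Yes

electric resistance has SI base units: kg * m^2 / (A^2 * s^3)
Ω reduces to the same SI base units, so it is a valid unit for electric resistance.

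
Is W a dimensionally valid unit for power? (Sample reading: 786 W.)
Yes

power has SI base units: kg * m^2 / s^3
W reduces to the same SI base units, so it is a valid unit for power.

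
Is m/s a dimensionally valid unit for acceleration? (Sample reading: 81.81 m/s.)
No

acceleration has SI base units: m / s^2
m/s does NOT reduce to m / s^2; a valid unit for acceleration would be e.g. m/s².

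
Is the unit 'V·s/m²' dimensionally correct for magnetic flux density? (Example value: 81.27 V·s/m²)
Yes

magnetic flux density has SI base units: kg / (A * s^2)
V·s/m² reduces to the same SI base units, so it is a valid unit for magnetic flux density.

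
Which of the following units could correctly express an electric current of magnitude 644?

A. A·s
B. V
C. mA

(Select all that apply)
C

electric current has SI base units: A

Checking each option against A:
  A. A·s: ✗ does not match
  B. V: ✗ does not match
  C. mA: ✓ matches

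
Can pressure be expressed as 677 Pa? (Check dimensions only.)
Yes

pressure has SI base units: kg / (m * s^2)
Pa reduces to the same SI base units, so it is a valid unit for pressure.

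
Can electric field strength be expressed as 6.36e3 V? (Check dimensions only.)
No

electric field strength has SI base units: kg * m / (A * s^3)
V does NOT reduce to kg * m / (A * s^3); a valid unit for electric field strength would be e.g. V/m.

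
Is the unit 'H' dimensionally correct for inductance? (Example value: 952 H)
Yes

inductance has SI base units: kg * m^2 / (A^2 * s^2)
H reduces to the same SI base units, so it is a valid unit for inductance.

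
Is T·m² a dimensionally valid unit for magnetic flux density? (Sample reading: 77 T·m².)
No

magnetic flux density has SI base units: kg / (A * s^2)
T·m² does NOT reduce to kg / (A * s^2); a valid unit for magnetic flux density would be e.g. T.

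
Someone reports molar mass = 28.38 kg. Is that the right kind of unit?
No

molar mass has SI base units: kg / mol
kg does NOT reduce to kg / mol; a valid unit for molar mass would be e.g. kg/mol.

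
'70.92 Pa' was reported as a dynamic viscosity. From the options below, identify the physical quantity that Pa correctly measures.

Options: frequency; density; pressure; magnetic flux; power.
pressure

dynamic viscosity should have units dimensionally equivalent to kg / (m * s) (e.g. Pa·s).
The given unit 'Pa' reduces to kg / (m * s^2). Of the listed options, that is the dimensionality of pressure.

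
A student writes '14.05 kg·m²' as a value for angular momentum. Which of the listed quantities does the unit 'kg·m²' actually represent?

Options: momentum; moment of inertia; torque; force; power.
moment of inertia

angular momentum should have units dimensionally equivalent to kg * m^2 / s (e.g. kg·m²/s).
The given unit 'kg·m²' reduces to kg * m^2. Of the listed options, that is the dimensionality of moment of inertia.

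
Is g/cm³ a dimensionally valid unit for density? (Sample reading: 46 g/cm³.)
Yes

density has SI base units: kg / m^3
g/cm³ reduces to the same SI base units, so it is a valid unit for density.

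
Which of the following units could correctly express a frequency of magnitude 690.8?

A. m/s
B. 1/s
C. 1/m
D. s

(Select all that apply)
B

frequency has SI base units: 1 / s

Checking each option against 1 / s:
  A. m/s: ✗ does not match
  B. 1/s: ✓ matches
  C. 1/m: ✗ does not match
  D. s: ✗ does not match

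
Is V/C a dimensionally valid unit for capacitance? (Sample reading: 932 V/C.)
No

capacitance has SI base units: A^2 * s^4 / (kg * m^2)
V/C does NOT reduce to A^2 * s^4 / (kg * m^2); a valid unit for capacitance would be e.g. F.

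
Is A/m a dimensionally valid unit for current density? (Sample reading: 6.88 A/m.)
No

current density has SI base units: A / m^2
A/m does NOT reduce to A / m^2; a valid unit for current density would be e.g. A/m².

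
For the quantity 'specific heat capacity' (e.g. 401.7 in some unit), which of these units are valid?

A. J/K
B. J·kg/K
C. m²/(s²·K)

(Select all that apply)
C

specific heat capacity has SI base units: m^2 / (s^2 * K)

Checking each option against m^2 / (s^2 * K):
  A. J/K: ✗ does not match
  B. J·kg/K: ✗ does not match
  C. m²/(s²·K): ✓ matches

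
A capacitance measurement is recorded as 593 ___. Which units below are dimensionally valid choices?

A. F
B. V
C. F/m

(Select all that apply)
A

capacitance has SI base units: A^2 * s^4 / (kg * m^2)

Checking each option against A^2 * s^4 / (kg * m^2):
  A. F: ✓ matches
  B. V: ✗ does not match
  C. F/m: ✗ does not match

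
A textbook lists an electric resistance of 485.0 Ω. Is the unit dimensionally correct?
Yes

electric resistance has SI base units: kg * m^2 / (A^2 * s^3)
Ω reduces to the same SI base units, so it is a valid unit for electric resistance.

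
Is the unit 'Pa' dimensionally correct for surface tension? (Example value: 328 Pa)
No

surface tension has SI base units: kg / s^2
Pa does NOT reduce to kg / s^2; a valid unit for surface tension would be e.g. N/m.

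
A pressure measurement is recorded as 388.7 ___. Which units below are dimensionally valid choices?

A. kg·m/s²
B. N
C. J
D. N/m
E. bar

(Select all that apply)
E

pressure has SI base units: kg / (m * s^2)

Checking each option against kg / (m * s^2):
  A. kg·m/s²: ✗ does not match
  B. N: ✗ does not match
  C. J: ✗ does not match
  D. N/m: ✗ does not match
  E. bar: ✓ matches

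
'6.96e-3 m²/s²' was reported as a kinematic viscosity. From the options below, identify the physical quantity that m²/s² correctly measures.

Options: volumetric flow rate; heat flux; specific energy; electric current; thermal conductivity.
specific energy

kinematic viscosity should have units dimensionally equivalent to m^2 / s (e.g. m²/s).
The given unit 'm²/s²' reduces to m^2 / s^2. Of the listed options, that is the dimensionality of specific energy.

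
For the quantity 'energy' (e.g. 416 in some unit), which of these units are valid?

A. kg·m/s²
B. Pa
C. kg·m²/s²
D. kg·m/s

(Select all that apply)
C

energy has SI base units: kg * m^2 / s^2

Checking each option against kg * m^2 / s^2:
  A. kg·m/s²: ✗ does not match
  B. Pa: ✗ does not match
  C. kg·m²/s²: ✓ matches
  D. kg·m/s: ✗ does not match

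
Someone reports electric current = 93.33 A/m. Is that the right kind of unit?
No

electric current has SI base units: A
A/m does NOT reduce to A; a valid unit for electric current would be e.g. A.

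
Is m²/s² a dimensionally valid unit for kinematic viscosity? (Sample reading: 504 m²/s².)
No

kinematic viscosity has SI base units: m^2 / s
m²/s² does NOT reduce to m^2 / s; a valid unit for kinematic viscosity would be e.g. m²/s.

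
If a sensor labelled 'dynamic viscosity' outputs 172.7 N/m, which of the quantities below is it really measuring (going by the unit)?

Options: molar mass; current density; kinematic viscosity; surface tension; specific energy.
surface tension

dynamic viscosity should have units dimensionally equivalent to kg / (m * s) (e.g. Pa·s).
The given unit 'N/m' reduces to kg / s^2. Of the listed options, that is the dimensionality of surface tension.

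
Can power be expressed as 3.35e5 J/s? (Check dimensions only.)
Yes

power has SI base units: kg * m^2 / s^3
J/s reduces to the same SI base units, so it is a valid unit for power.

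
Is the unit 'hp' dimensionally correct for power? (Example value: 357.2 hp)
Yes

power has SI base units: kg * m^2 / s^3
hp reduces to the same SI base units, so it is a valid unit for power.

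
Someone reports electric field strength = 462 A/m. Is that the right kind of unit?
No

electric field strength has SI base units: kg * m / (A * s^3)
A/m does NOT reduce to kg * m / (A * s^3); a valid unit for electric field strength would be e.g. V/m.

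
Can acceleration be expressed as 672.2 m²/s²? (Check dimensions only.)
No

acceleration has SI base units: m / s^2
m²/s² does NOT reduce to m / s^2; a valid unit for acceleration would be e.g. m/s².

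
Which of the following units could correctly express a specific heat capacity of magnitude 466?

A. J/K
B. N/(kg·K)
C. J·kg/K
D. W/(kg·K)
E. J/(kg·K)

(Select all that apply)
E

specific heat capacity has SI base units: m^2 / (s^2 * K)

Checking each option against m^2 / (s^2 * K):
  A. J/K: ✗ does not match
  B. N/(kg·K): ✗ does not match
  C. J·kg/K: ✗ does not match
  D. W/(kg·K): ✗ does not match
  E. J/(kg·K): ✓ matches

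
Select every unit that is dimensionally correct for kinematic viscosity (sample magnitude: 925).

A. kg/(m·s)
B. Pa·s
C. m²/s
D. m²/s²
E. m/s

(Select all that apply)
C

kinematic viscosity has SI base units: m^2 / s

Checking each option against m^2 / s:
  A. kg/(m·s): ✗ does not match
  B. Pa·s: ✗ does not match
  C. m²/s: ✓ matches
  D. m²/s²: ✗ does not match
  E. m/s: ✗ does not match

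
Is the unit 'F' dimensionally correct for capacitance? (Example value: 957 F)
Yes

capacitance has SI base units: A^2 * s^4 / (kg * m^2)
F reduces to the same SI base units, so it is a valid unit for capacitance.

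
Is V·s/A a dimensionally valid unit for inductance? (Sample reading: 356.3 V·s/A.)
Yes

inductance has SI base units: kg * m^2 / (A^2 * s^2)
V·s/A reduces to the same SI base units, so it is a valid unit for inductance.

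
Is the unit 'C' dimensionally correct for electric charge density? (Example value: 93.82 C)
No

electric charge density has SI base units: A * s / m^3
C does NOT reduce to A * s / m^3; a valid unit for electric charge density would be e.g. C/m³.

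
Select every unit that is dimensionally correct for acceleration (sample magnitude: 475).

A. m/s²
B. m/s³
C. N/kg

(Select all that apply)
A, C

acceleration has SI base units: m / s^2

Checking each option against m / s^2:
  A. m/s²: ✓ matches
  B. m/s³: ✗ does not match
  C. N/kg: ✓ matches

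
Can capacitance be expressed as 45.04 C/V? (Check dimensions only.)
Yes

capacitance has SI base units: A^2 * s^4 / (kg * m^2)
C/V reduces to the same SI base units, so it is a valid unit for capacitance.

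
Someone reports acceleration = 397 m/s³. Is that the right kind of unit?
No

acceleration has SI base units: m / s^2
m/s³ does NOT reduce to m / s^2; a valid unit for acceleration would be e.g. m/s².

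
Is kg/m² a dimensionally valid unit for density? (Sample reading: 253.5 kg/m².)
No

density has SI base units: kg / m^3
kg/m² does NOT reduce to kg / m^3; a valid unit for density would be e.g. kg/m³.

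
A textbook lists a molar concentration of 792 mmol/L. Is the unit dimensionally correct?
Yes

molar concentration has SI base units: mol / m^3
mmol/L reduces to the same SI base units, so it is a valid unit for molar concentration.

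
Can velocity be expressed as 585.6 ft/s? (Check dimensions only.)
Yes

velocity has SI base units: m / s
ft/s reduces to the same SI base units, so it is a valid unit for velocity.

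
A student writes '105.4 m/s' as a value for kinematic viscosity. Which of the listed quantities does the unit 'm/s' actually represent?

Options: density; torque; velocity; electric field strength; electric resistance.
velocity

kinematic viscosity should have units dimensionally equivalent to m^2 / s (e.g. m²/s).
The given unit 'm/s' reduces to m / s. Of the listed options, that is the dimensionality of velocity.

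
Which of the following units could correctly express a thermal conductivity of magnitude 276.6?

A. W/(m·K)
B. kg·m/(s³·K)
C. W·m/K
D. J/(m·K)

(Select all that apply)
A, B

thermal conductivity has SI base units: kg * m / (s^3 * K)

Checking each option against kg * m / (s^3 * K):
  A. W/(m·K): ✓ matches
  B. kg·m/(s³·K): ✓ matches
  C. W·m/K: ✗ does not match
  D. J/(m·K): ✗ does not match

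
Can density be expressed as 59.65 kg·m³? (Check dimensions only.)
No

density has SI base units: kg / m^3
kg·m³ does NOT reduce to kg / m^3; a valid unit for density would be e.g. kg/m³.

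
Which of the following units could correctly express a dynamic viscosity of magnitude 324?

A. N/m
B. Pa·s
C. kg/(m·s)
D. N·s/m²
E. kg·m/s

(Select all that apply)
B, C, D

dynamic viscosity has SI base units: kg / (m * s)

Checking each option against kg / (m * s):
  A. N/m: ✗ does not match
  B. Pa·s: ✓ matches
  C. kg/(m·s): ✓ matches
  D. N·s/m²: ✓ matches
  E. kg·m/s: ✗ does not match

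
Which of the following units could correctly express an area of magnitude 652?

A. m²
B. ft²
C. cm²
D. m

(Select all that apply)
A, B, C

area has SI base units: m^2

Checking each option against m^2:
  A. m²: ✓ matches
  B. ft²: ✓ matches
  C. cm²: ✓ matches
  D. m: ✗ does not match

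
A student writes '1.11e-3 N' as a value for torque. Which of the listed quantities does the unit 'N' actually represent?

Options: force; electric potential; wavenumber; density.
force

torque should have units dimensionally equivalent to kg * m^2 / s^2 (e.g. N·m).
The given unit 'N' reduces to kg * m / s^2. Of the listed options, that is the dimensionality of force.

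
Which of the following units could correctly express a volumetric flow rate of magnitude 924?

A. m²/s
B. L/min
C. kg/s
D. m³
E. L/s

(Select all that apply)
B, E

volumetric flow rate has SI base units: m^3 / s

Checking each option against m^3 / s:
  A. m²/s: ✗ does not match
  B. L/min: ✓ matches
  C. kg/s: ✗ does not match
  D. m³: ✗ does not match
  E. L/s: ✓ matches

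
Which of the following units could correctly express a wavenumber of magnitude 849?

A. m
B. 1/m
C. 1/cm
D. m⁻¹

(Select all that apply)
B, C, D

wavenumber has SI base units: 1 / m

Checking each option against 1 / m:
  A. m: ✗ does not match
  B. 1/m: ✓ matches
  C. 1/cm: ✓ matches
  D. m⁻¹: ✓ matches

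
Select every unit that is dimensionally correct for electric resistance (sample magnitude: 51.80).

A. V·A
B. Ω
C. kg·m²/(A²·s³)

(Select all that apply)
B, C

electric resistance has SI base units: kg * m^2 / (A^2 * s^3)

Checking each option against kg * m^2 / (A^2 * s^3):
  A. V·A: ✗ does not match
  B. Ω: ✓ matches
  C. kg·m²/(A²·s³): ✓ matches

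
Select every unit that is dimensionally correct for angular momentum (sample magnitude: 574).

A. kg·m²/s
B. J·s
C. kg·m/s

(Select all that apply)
A, B

angular momentum has SI base units: kg * m^2 / s

Checking each option against kg * m^2 / s:
  A. kg·m²/s: ✓ matches
  B. J·s: ✓ matches
  C. kg·m/s: ✗ does not match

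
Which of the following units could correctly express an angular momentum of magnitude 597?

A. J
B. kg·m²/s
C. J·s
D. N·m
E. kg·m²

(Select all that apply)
B, C

angular momentum has SI base units: kg * m^2 / s

Checking each option against kg * m^2 / s:
  A. J: ✗ does not match
  B. kg·m²/s: ✓ matches
  C. J·s: ✓ matches
  D. N·m: ✗ does not match
  E. kg·m²: ✗ does not match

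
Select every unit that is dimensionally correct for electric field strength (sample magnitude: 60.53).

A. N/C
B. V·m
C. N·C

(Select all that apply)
A

electric field strength has SI base units: kg * m / (A * s^3)

Checking each option against kg * m / (A * s^3):
  A. N/C: ✓ matches
  B. V·m: ✗ does not match
  C. N·C: ✗ does not match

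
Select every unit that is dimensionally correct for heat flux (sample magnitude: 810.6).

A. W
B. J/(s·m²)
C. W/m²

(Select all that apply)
B, C

heat flux has SI base units: kg / s^3

Checking each option against kg / s^3:
  A. W: ✗ does not match
  B. J/(s·m²): ✓ matches
  C. W/m²: ✓ matches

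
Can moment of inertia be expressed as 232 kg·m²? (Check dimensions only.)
Yes

moment of inertia has SI base units: kg * m^2
kg·m² reduces to the same SI base units, so it is a valid unit for moment of inertia.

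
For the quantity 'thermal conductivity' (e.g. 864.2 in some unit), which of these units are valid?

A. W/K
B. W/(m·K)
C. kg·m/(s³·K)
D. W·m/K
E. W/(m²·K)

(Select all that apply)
B, C

thermal conductivity has SI base units: kg * m / (s^3 * K)

Checking each option against kg * m / (s^3 * K):
  A. W/K: ✗ does not match
  B. W/(m·K): ✓ matches
  C. kg·m/(s³·K): ✓ matches
  D. W·m/K: ✗ does not match
  E. W/(m²·K): ✗ does not match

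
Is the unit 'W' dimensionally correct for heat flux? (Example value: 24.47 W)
No

heat flux has SI base units: kg / s^3
W does NOT reduce to kg / s^3; a valid unit for heat flux would be e.g. W/m².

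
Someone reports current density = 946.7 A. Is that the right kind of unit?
No

current density has SI base units: A / m^2
A does NOT reduce to A / m^2; a valid unit for current density would be e.g. A/m².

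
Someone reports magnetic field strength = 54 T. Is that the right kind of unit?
No

magnetic field strength has SI base units: A / m
T does NOT reduce to A / m; a valid unit for magnetic field strength would be e.g. A/m.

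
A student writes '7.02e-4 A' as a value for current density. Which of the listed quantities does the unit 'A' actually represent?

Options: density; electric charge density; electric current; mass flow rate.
electric current

current density should have units dimensionally equivalent to A / m^2 (e.g. A/m²).
The given unit 'A' reduces to A. Of the listed options, that is the dimensionality of electric current.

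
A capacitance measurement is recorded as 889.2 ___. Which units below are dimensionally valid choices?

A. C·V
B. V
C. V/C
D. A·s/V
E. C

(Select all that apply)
D

capacitance has SI base units: A^2 * s^4 / (kg * m^2)

Checking each option against A^2 * s^4 / (kg * m^2):
  A. C·V: ✗ does not match
  B. V: ✗ does not match
  C. V/C: ✗ does not match
  D. A·s/V: ✓ matches
  E. C: ✗ does not match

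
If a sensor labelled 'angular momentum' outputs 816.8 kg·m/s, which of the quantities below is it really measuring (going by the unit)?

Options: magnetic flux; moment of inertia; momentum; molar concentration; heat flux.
momentum

angular momentum should have units dimensionally equivalent to kg * m^2 / s (e.g. kg·m²/s).
The given unit 'kg·m/s' reduces to kg * m / s. Of the listed options, that is the dimensionality of momentum.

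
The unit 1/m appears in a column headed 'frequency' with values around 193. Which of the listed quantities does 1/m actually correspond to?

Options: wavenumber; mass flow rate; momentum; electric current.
wavenumber

frequency should have units dimensionally equivalent to 1 / s (e.g. Hz).
The given unit '1/m' reduces to 1 / m. Of the listed options, that is the dimensionality of wavenumber.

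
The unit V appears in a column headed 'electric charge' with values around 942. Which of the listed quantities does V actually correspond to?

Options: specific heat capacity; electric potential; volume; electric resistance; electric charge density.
electric potential

electric charge should have units dimensionally equivalent to A * s (e.g. C).
The given unit 'V' reduces to kg * m^2 / (A * s^3). Of the listed options, that is the dimensionality of electric potential.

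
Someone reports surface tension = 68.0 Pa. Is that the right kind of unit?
No

surface tension has SI base units: kg / s^2
Pa does NOT reduce to kg / s^2; a valid unit for surface tension would be e.g. N/m.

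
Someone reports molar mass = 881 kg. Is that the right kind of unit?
No

molar mass has SI base units: kg / mol
kg does NOT reduce to kg / mol; a valid unit for molar mass would be e.g. kg/mol.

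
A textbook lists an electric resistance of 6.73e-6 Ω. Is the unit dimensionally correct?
Yes

electric resistance has SI base units: kg * m^2 / (A^2 * s^3)
Ω reduces to the same SI base units, so it is a valid unit for electric resistance.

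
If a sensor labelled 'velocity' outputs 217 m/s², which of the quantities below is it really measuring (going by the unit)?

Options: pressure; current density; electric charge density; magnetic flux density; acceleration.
acceleration

velocity should have units dimensionally equivalent to m / s (e.g. m/s).
The given unit 'm/s²' reduces to m / s^2. Of the listed options, that is the dimensionality of acceleration.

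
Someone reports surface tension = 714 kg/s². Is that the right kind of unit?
Yes

surface tension has SI base units: kg / s^2
kg/s² reduces to the same SI base units, so it is a valid unit for surface tension.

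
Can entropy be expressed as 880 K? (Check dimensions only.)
No

entropy has SI base units: kg * m^2 / (s^2 * K)
K does NOT reduce to kg * m^2 / (s^2 * K); a valid unit for entropy would be e.g. J/K.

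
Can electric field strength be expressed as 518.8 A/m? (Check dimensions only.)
No

electric field strength has SI base units: kg * m / (A * s^3)
A/m does NOT reduce to kg * m / (A * s^3); a valid unit for electric field strength would be e.g. V/m.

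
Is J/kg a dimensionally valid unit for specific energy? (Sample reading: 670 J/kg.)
Yes

specific energy has SI base units: m^2 / s^2
J/kg reduces to the same SI base units, so it is a valid unit for specific energy.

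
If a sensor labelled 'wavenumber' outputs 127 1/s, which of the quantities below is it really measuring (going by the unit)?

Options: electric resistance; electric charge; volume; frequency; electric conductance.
frequency

wavenumber should have units dimensionally equivalent to 1 / m (e.g. 1/m).
The given unit '1/s' reduces to 1 / s. Of the listed options, that is the dimensionality of frequency.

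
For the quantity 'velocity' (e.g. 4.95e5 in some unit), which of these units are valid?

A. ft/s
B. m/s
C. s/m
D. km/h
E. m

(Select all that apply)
A, B, D

velocity has SI base units: m / s

Checking each option against m / s:
  A. ft/s: ✓ matches
  B. m/s: ✓ matches
  C. s/m: ✗ does not match
  D. km/h: ✓ matches
  E. m: ✗ does not match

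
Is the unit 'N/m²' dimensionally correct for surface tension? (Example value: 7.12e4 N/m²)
No

surface tension has SI base units: kg / s^2
N/m² does NOT reduce to kg / s^2; a valid unit for surface tension would be e.g. N/m.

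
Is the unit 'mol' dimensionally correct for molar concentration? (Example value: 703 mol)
No

molar concentration has SI base units: mol / m^3
mol does NOT reduce to mol / m^3; a valid unit for molar concentration would be e.g. mol/m³.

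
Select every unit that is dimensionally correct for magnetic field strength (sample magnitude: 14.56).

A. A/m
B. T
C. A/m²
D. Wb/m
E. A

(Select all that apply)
A

magnetic field strength has SI base units: A / m

Checking each option against A / m:
  A. A/m: ✓ matches
  B. T: ✗ does not match
  C. A/m²: ✗ does not match
  D. Wb/m: ✗ does not match
  E. A: ✗ does not match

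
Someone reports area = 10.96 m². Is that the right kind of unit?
Yes

area has SI base units: m^2
m² reduces to the same SI base units, so it is a valid unit for area.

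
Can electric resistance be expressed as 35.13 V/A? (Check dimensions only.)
Yes

electric resistance has SI base units: kg * m^2 / (A^2 * s^3)
V/A reduces to the same SI base units, so it is a valid unit for electric resistance.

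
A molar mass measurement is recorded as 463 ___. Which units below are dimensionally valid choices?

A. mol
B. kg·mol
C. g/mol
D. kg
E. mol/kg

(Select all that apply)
C

molar mass has SI base units: kg / mol

Checking each option against kg / mol:
  A. mol: ✗ does not match
  B. kg·mol: ✗ does not match
  C. g/mol: ✓ matches
  D. kg: ✗ does not match
  E. mol/kg: ✗ does not match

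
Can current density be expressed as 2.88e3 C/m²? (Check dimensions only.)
No

current density has SI base units: A / m^2
C/m² does NOT reduce to A / m^2; a valid unit for current density would be e.g. A/m².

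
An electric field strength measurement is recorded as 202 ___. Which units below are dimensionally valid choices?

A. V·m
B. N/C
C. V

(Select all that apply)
B

electric field strength has SI base units: kg * m / (A * s^3)

Checking each option against kg * m / (A * s^3):
  A. V·m: ✗ does not match
  B. N/C: ✓ matches
  C. V: ✗ does not match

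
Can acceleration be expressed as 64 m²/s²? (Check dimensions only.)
No

acceleration has SI base units: m / s^2
m²/s² does NOT reduce to m / s^2; a valid unit for acceleration would be e.g. m/s².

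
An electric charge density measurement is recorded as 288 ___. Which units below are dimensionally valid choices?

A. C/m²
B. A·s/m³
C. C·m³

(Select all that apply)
B

electric charge density has SI base units: A * s / m^3

Checking each option against A * s / m^3:
  A. C/m²: ✗ does not match
  B. A·s/m³: ✓ matches
  C. C·m³: ✗ does not match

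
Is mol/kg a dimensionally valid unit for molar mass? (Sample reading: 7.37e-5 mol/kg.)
No

molar mass has SI base units: kg / mol
mol/kg does NOT reduce to kg / mol; a valid unit for molar mass would be e.g. kg/mol.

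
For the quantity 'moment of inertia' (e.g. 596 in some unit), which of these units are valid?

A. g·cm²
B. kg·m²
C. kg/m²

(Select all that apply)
A, B

moment of inertia has SI base units: kg * m^2

Checking each option against kg * m^2:
  A. g·cm²: ✓ matches
  B. kg·m²: ✓ matches
  C. kg/m²: ✗ does not match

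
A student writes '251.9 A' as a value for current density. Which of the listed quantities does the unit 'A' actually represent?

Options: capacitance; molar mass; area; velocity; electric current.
electric current

current density should have units dimensionally equivalent to A / m^2 (e.g. A/m²).
The given unit 'A' reduces to A. Of the listed options, that is the dimensionality of electric current.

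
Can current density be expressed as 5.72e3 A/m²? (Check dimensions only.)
Yes

current density has SI base units: A / m^2
A/m² reduces to the same SI base units, so it is a valid unit for current density.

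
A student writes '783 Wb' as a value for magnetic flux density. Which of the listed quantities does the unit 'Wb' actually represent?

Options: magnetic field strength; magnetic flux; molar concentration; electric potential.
magnetic flux

magnetic flux density should have units dimensionally equivalent to kg / (A * s^2) (e.g. T).
The given unit 'Wb' reduces to kg * m^2 / (A * s^2). Of the listed options, that is the dimensionality of magnetic flux.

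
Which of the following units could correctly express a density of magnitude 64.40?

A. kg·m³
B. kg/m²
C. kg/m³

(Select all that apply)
C

density has SI base units: kg / m^3

Checking each option against kg / m^3:
  A. kg·m³: ✗ does not match
  B. kg/m²: ✗ does not match
  C. kg/m³: ✓ matches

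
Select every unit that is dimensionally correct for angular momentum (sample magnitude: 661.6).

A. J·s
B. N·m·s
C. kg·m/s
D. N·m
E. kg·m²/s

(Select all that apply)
A, B, E

angular momentum has SI base units: kg * m^2 / s

Checking each option against kg * m^2 / s:
  A. J·s: ✓ matches
  B. N·m·s: ✓ matches
  C. kg·m/s: ✗ does not match
  D. N·m: ✗ does not match
  E. kg·m²/s: ✓ matches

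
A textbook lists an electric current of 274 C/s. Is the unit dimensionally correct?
Yes

electric current has SI base units: A
C/s reduces to the same SI base units, so it is a valid unit for electric current.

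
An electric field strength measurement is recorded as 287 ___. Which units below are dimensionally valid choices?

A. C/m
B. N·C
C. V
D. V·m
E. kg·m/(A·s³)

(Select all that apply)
E

electric field strength has SI base units: kg * m / (A * s^3)

Checking each option against kg * m / (A * s^3):
  A. C/m: ✗ does not match
  B. N·C: ✗ does not match
  C. V: ✗ does not match
  D. V·m: ✗ does not match
  E. kg·m/(A·s³): ✓ matches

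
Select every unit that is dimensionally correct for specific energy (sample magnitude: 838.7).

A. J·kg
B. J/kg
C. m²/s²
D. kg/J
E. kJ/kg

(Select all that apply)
B, C, E

specific energy has SI base units: m^2 / s^2

Checking each option against m^2 / s^2:
  A. J·kg: ✗ does not match
  B. J/kg: ✓ matches
  C. m²/s²: ✓ matches
  D. kg/J: ✗ does not match
  E. kJ/kg: ✓ matches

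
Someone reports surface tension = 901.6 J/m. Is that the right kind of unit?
No

surface tension has SI base units: kg / s^2
J/m does NOT reduce to kg / s^2; a valid unit for surface tension would be e.g. N/m.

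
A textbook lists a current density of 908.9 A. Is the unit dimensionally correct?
No

current density has SI base units: A / m^2
A does NOT reduce to A / m^2; a valid unit for current density would be e.g. A/m².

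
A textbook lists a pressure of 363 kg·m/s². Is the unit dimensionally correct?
No

pressure has SI base units: kg / (m * s^2)
kg·m/s² does NOT reduce to kg / (m * s^2); a valid unit for pressure would be e.g. Pa.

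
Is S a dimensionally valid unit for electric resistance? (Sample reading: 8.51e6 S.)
No

electric resistance has SI base units: kg * m^2 / (A^2 * s^3)
S does NOT reduce to kg * m^2 / (A^2 * s^3); a valid unit for electric resistance would be e.g. Ω.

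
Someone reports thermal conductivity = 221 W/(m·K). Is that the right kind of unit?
Yes

thermal conductivity has SI base units: kg * m / (s^3 * K)
W/(m·K) reduces to the same SI base units, so it is a valid unit for thermal conductivity.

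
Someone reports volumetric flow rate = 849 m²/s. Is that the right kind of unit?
No

volumetric flow rate has SI base units: m^3 / s
m²/s does NOT reduce to m^3 / s; a valid unit for volumetric flow rate would be e.g. m³/s.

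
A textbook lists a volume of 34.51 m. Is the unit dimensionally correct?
No

volume has SI base units: m^3
m does NOT reduce to m^3; a valid unit for volume would be e.g. m³.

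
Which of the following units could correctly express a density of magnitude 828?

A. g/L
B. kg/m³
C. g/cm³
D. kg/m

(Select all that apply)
A, B, C

density has SI base units: kg / m^3

Checking each option against kg / m^3:
  A. g/L: ✓ matches
  B. kg/m³: ✓ matches
  C. g/cm³: ✓ matches
  D. kg/m: ✗ does not match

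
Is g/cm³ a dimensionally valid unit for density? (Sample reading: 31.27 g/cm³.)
Yes

density has SI base units: kg / m^3
g/cm³ reduces to the same SI base units, so it is a valid unit for density.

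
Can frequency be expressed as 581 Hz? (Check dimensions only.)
Yes

frequency has SI base units: 1 / s
Hz reduces to the same SI base units, so it is a valid unit for frequency.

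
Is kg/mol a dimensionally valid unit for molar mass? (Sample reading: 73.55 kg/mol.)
Yes

molar mass has SI base units: kg / mol
kg/mol reduces to the same SI base units, so it is a valid unit for molar mass.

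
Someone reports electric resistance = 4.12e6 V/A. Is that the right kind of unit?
Yes

electric resistance has SI base units: kg * m^2 / (A^2 * s^3)
V/A reduces to the same SI base units, so it is a valid unit for electric resistance.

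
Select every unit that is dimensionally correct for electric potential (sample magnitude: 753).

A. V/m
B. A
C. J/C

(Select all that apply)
C

electric potential has SI base units: kg * m^2 / (A * s^3)

Checking each option against kg * m^2 / (A * s^3):
  A. V/m: ✗ does not match
  B. A: ✗ does not match
  C. J/C: ✓ matches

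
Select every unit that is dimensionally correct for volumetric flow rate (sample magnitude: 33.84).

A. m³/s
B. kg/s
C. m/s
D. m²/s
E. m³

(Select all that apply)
A

volumetric flow rate has SI base units: m^3 / s

Checking each option against m^3 / s:
  A. m³/s: ✓ matches
  B. kg/s: ✗ does not match
  C. m/s: ✗ does not match
  D. m²/s: ✗ does not match
  E. m³: ✗ does not match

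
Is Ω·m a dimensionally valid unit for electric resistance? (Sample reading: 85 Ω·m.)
No

electric resistance has SI base units: kg * m^2 / (A^2 * s^3)
Ω·m does NOT reduce to kg * m^2 / (A^2 * s^3); a valid unit for electric resistance would be e.g. Ω.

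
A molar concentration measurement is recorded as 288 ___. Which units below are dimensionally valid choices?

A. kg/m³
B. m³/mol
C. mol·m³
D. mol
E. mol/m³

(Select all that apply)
E

molar concentration has SI base units: mol / m^3

Checking each option against mol / m^3:
  A. kg/m³: ✗ does not match
  B. m³/mol: ✗ does not match
  C. mol·m³: ✗ does not match
  D. mol: ✗ does not match
  E. mol/m³: ✓ matches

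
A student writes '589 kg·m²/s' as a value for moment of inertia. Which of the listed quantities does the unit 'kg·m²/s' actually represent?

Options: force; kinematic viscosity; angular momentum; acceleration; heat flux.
angular momentum

moment of inertia should have units dimensionally equivalent to kg * m^2 (e.g. kg·m²).
The given unit 'kg·m²/s' reduces to kg * m^2 / s. Of the listed options, that is the dimensionality of angular momentum.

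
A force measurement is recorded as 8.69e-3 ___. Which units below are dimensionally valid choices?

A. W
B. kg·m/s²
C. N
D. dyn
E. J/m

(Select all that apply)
B, C, D, E

force has SI base units: kg * m / s^2

Checking each option against kg * m / s^2:
  A. W: ✗ does not match
  B. kg·m/s²: ✓ matches
  C. N: ✓ matches
  D. dyn: ✓ matches
  E. J/m: ✓ matches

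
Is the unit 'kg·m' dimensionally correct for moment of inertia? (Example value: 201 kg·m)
No

moment of inertia has SI base units: kg * m^2
kg·m does NOT reduce to kg * m^2; a valid unit for moment of inertia would be e.g. kg·m².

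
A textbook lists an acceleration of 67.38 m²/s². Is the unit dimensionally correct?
No

acceleration has SI base units: m / s^2
m²/s² does NOT reduce to m / s^2; a valid unit for acceleration would be e.g. m/s².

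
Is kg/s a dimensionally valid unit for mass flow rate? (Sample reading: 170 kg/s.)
Yes

mass flow rate has SI base units: kg / s
kg/s reduces to the same SI base units, so it is a valid unit for mass flow rate.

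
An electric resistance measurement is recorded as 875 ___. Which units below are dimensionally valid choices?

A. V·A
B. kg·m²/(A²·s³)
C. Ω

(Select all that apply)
B, C

electric resistance has SI base units: kg * m^2 / (A^2 * s^3)

Checking each option against kg * m^2 / (A^2 * s^3):
  A. V·A: ✗ does not match
  B. kg·m²/(A²·s³): ✓ matches
  C. Ω: ✓ matches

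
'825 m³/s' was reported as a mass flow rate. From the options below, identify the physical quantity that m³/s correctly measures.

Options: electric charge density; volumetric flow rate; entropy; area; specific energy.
volumetric flow rate

mass flow rate should have units dimensionally equivalent to kg / s (e.g. kg/s).
The given unit 'm³/s' reduces to m^3 / s. Of the listed options, that is the dimensionality of volumetric flow rate.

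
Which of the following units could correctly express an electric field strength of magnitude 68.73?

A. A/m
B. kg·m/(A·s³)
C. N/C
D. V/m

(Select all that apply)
B, C, D

electric field strength has SI base units: kg * m / (A * s^3)

Checking each option against kg * m / (A * s^3):
  A. A/m: ✗ does not match
  B. kg·m/(A·s³): ✓ matches
  C. N/C: ✓ matches
  D. V/m: ✓ matches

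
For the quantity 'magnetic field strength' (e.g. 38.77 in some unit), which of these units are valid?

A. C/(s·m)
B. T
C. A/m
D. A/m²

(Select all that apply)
A, C

magnetic field strength has SI base units: A / m

Checking each option against A / m:
  A. C/(s·m): ✓ matches
  B. T: ✗ does not match
  C. A/m: ✓ matches
  D. A/m²: ✗ does not match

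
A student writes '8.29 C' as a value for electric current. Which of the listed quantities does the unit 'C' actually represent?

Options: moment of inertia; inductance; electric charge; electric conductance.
electric charge

electric current should have units dimensionally equivalent to A (e.g. A).
The given unit 'C' reduces to A * s. Of the listed options, that is the dimensionality of electric charge.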